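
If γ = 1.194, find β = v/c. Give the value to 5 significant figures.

β ≈ 0.54641

β = √(1 − 1/γ²) = √(1 − 1/1.194²) = √(0.2985587) = 0.54641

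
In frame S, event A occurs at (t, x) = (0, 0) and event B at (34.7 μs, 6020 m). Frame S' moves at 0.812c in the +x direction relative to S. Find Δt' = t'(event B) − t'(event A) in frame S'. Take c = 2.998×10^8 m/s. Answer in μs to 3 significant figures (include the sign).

γ = 1/√(1 − 0.812²) = 1.7133
Δt' = γ(Δt − vΔx/c²) = 1.7133 × (34.7 μs − 0.812×6020 m / (2.998×10^8 m/s))
= 1.7133 × (18.395 μs) = 31.5 μs

Δt' ≈ 31.5 μs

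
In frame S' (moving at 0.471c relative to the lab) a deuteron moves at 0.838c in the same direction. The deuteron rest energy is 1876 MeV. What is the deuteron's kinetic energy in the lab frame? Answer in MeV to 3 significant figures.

K ≈ 3560 MeV

u_lab = (0.838 + 0.471)/(1 + 0.838×0.471) = 0.938554
γ = 1/√(1 − 0.938554²) = 2.8974
K = (γ − 1)m₀c² = (2.8974 − 1) × 1876 = 1.8974 × 1876 = 3560 MeV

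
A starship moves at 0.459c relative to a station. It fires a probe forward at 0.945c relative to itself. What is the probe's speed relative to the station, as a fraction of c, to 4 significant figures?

u ≈ 0.9792c

Relativistic velocity addition: u = (u' + v)/(1 + u'v/c²)
= (0.945 + 0.459)/(1 + 0.945×0.459) = 1.404/1.43376 = 0.9792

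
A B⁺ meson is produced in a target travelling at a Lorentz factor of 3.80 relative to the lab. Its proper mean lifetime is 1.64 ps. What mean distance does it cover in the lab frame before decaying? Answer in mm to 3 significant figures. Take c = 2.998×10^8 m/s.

d ≈ 1.80 mm

β = √(1 − 1/γ²) = √(1 − 1/3.80²) = 0.96475
Dilated lifetime: Δt = γτ₀ = 3.80 × 1.64 ps = 6.2320 ps
d = vΔt = 0.96475c × 6.2320 ps = 2.8923×10^8 m/s × 6.2320×10^-12 s = 1.80 mm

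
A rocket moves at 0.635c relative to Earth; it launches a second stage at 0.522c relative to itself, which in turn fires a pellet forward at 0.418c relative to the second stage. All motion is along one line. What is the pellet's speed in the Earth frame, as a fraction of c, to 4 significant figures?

Compose boost 2: (0.522 + 0.635)/(1 + 0.522×0.635) = 1.157/1.33147 = 0.868964
Compose boost 3: (0.418 + 0.868964)/(1 + 0.418×0.868964) = 1.28696/1.36323 = 0.9441

u ≈ 0.9441c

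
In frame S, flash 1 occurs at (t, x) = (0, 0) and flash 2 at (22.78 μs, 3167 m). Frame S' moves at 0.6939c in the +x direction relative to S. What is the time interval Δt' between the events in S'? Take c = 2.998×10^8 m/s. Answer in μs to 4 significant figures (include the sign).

γ = 1/√(1 − 0.6939²) = 1.38875
Δt' = γ(Δt − vΔx/c²) = 1.38875 × (22.78 μs − 0.6939×3167 m / (2.998×10^8 m/s))
= 1.38875 × (15.4498 μs) = 21.46 μs

Δt' ≈ 21.46 μs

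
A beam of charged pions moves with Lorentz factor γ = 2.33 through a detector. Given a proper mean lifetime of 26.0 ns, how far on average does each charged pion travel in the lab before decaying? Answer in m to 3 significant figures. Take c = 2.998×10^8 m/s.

d ≈ 16.4 m

β = √(1 − 1/γ²) = √(1 − 1/2.33²) = 0.90322
Dilated lifetime: Δt = γτ₀ = 2.33 × 26.0 ns = 60.580 ns
d = vΔt = 0.90322c × 60.580 ns = 2.7078×10^8 m/s × 6.0580×10^-8 s = 16.4 m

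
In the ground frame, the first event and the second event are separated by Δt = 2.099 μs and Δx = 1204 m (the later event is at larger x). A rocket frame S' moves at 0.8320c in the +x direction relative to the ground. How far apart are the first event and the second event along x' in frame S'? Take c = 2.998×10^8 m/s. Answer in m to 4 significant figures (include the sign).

Δx' ≈ 1227 m

γ = 1/√(1 − 0.8320²) = 1.80253
Δx' = γ(Δx − vΔt) = 1.80253 × (1204 m − 0.8320×(2.998×10^8 m/s)×2.099×10^-6 s)
= 1.80253 × (680.439 m) = 1227 m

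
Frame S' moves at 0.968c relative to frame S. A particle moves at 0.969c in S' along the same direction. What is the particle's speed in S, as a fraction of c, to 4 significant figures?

u ≈ 0.9995c

Relativistic velocity addition: u = (u' + v)/(1 + u'v/c²)
= (0.969 + 0.968)/(1 + 0.969×0.968) = 1.937/1.93799 = 0.9995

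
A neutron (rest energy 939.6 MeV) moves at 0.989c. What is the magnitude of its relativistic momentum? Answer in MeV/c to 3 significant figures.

γ = 1/√(1 − 0.989²) = 6.7606
p = γβm₀c = 6.7606 × 0.989 × 939.6 MeV/c = 6280 MeV/c

p ≈ 6280 MeV/c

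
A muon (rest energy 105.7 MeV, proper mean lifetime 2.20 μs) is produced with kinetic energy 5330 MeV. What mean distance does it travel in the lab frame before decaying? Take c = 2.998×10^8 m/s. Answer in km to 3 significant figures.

γ = 1 + K/(m₀c²) = 1 + 5330/105.7 = 51.426
β = √(1 − 1/γ²) = 0.99981
Dilated lifetime: γτ₀ = 51.426 × 2.20 μs = 113.14 μs
d = βc·γτ₀ = 0.99981 × (2.998×10^8 m/s) × 0.00011314 s = 33.9 km

d ≈ 33.9 km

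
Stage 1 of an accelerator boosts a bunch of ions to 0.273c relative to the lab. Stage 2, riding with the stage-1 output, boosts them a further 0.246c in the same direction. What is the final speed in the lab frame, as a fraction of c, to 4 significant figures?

u ≈ 0.4863c

Compose boost 2: (0.246 + 0.273)/(1 + 0.246×0.273) = 0.5190/1.06716 = 0.4863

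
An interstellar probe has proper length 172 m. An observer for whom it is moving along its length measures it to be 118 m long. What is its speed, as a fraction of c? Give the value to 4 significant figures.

γ = L₀/L = 172/118 = 1.45763
β = √(1 − 1/γ²) = 0.7276

β ≈ 0.7276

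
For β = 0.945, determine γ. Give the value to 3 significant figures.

γ = 1/√(1 − β²) = 1/√(1 − 0.945²) = 1/√(0.10698) = 3.06

γ ≈ 3.06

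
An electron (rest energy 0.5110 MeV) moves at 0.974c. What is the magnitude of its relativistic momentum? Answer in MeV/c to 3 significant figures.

γ = 1/√(1 − 0.974²) = 4.4141
p = γβm₀c = 4.4141 × 0.974 × 0.5110 MeV/c = 2.20 MeV/c

p ≈ 2.20 MeV/c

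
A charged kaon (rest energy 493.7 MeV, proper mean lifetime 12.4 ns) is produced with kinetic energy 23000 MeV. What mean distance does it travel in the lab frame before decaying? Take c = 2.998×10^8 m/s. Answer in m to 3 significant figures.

d ≈ 177 m

γ = 1 + K/(m₀c²) = 1 + 23000/493.7 = 47.587
β = √(1 − 1/γ²) = 0.99978
Dilated lifetime: γτ₀ = 47.587 × 12.4 ns = 590.08 ns
d = βc·γτ₀ = 0.99978 × (2.998×10^8 m/s) × 5.9008×10^-7 s = 177 m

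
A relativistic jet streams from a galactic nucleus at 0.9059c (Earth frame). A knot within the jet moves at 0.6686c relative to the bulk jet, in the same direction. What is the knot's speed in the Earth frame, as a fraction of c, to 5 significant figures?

u ≈ 0.98058c

Relativistic velocity addition: u = (u' + v)/(1 + u'v/c²)
= (0.6686 + 0.9059)/(1 + 0.6686×0.9059) = 1.5745/1.605685 = 0.98058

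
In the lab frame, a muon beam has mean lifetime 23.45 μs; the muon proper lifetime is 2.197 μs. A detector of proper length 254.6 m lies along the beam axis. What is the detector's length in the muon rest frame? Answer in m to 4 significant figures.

L ≈ 23.85 m

Time dilation ⇒ γ = Δt/τ₀ = 23.45/2.197 = 10.6736
Length contraction: L = L₀/γ = 254.6/10.6736 = 23.85 m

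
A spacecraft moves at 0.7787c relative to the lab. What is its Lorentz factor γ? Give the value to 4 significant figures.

γ = 1/√(1 − β²) = 1/√(1 − 0.7787²) = 1/√(0.393626) = 1.594

γ ≈ 1.594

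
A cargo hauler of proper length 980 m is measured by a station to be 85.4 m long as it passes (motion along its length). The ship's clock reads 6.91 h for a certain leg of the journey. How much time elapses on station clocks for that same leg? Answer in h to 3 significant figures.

Δt ≈ 79.3 h

Length contraction ⇒ γ = L₀/L = 980/85.4 = 11.475
Time dilation: Δt = γτ₀ = 11.475 × 6.91 h = 79.3 h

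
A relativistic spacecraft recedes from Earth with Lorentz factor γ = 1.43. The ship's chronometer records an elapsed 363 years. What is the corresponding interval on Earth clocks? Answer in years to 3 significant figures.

Δt ≈ 519 years

γ = 1.43 (given)
Time dilation: Δt = γτ₀ = 1.43 × 363 years = 519 years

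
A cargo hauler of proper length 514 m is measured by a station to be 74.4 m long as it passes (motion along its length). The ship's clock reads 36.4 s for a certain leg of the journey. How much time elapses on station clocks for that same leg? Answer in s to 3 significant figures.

Δt ≈ 251 s

Length contraction ⇒ γ = L₀/L = 514/74.4 = 6.9086
Time dilation: Δt = γτ₀ = 6.9086 × 36.4 s = 251 s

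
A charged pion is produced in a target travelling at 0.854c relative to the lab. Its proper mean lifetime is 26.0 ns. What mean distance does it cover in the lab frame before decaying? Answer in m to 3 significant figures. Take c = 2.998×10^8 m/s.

d ≈ 12.8 m

γ = 1/√(1 − 0.854²) = 1.9221
Dilated lifetime: Δt = γτ₀ = 1.9221 × 26.0 ns = 49.974 ns
d = vΔt = 0.854c × 49.974 ns = 2.5603×10^8 m/s × 4.9974×10^-8 s = 12.8 m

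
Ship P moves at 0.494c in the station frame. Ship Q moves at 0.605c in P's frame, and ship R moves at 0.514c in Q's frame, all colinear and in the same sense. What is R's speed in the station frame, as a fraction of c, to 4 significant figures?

u ≈ 0.9479c

Compose boost 2: (0.605 + 0.494)/(1 + 0.605×0.494) = 1.099/1.29887 = 0.846120
Compose boost 3: (0.514 + 0.846120)/(1 + 0.514×0.846120) = 1.36012/1.43491 = 0.9479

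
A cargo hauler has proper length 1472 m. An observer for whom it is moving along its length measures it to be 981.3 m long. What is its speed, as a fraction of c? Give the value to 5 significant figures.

γ = L₀/L = 1472/981.3 = 1.500051
β = √(1 − 1/γ²) = 0.74538

β ≈ 0.74538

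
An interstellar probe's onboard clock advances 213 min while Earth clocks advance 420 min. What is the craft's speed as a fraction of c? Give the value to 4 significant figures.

β ≈ 0.8619

γ = Δt/τ₀ = 420/213 = 1.97183
β = √(1 − 1/γ²) = √(1 − 1/1.97183²) = 0.8619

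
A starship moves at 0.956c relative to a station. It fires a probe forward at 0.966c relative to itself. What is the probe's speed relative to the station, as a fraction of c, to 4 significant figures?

Relativistic velocity addition: u = (u' + v)/(1 + u'v/c²)
= (0.966 + 0.956)/(1 + 0.966×0.956) = 1.922/1.92350 = 0.9992

u ≈ 0.9992c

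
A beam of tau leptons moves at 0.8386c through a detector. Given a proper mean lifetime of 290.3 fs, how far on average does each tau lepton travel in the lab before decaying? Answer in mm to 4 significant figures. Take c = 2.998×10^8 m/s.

d ≈ 0.1340 mm

γ = 1/√(1 − 0.8386²) = 1.83571
Dilated lifetime: Δt = γτ₀ = 1.83571 × 290.3 fs = 532.907 fs
d = vΔt = 0.8386c × 532.907 fs = 2.51412×10^8 m/s × 5.32907×10^-13 s = 0.1340 mm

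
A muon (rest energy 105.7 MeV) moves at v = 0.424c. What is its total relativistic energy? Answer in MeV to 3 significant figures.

γ = 1/√(1 − 0.424²) = 1.1042
E = γm₀c² = 1.1042 × 105.7 MeV = 117 MeV

E ≈ 117 MeV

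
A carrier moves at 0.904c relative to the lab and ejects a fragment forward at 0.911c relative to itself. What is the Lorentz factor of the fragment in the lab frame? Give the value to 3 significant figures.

u_lab = (0.911 + 0.904)/(1 + 0.911×0.904) = 1.815/1.82354 = 0.995315
γ = 1/√(1 − 0.995315²) = 10.3

γ ≈ 10.3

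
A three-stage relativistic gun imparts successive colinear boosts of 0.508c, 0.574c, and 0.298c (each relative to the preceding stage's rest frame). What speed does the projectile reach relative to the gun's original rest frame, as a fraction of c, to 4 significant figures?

Compose boost 2: (0.574 + 0.508)/(1 + 0.574×0.508) = 1.082/1.29159 = 0.837726
Compose boost 3: (0.298 + 0.837726)/(1 + 0.298×0.837726) = 1.13573/1.24964 = 0.9088

u ≈ 0.9088c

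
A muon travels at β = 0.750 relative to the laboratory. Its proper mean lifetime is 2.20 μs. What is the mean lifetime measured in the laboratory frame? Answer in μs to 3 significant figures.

γ = 1/√(1 − 0.750²) = 1.5119
Time dilation: Δt = γτ₀ = 1.5119 × 2.20 μs = 3.33 μs

Δt ≈ 3.33 μs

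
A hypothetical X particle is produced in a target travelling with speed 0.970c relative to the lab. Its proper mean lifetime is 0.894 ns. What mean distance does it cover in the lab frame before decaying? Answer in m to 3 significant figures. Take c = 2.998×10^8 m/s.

γ = 1/√(1 − 0.970²) = 4.1135
Dilated lifetime: Δt = γτ₀ = 4.1135 × 0.894 ns = 3.6774 ns
d = vΔt = 0.970c × 3.6774 ns = 2.9081×10^8 m/s × 3.6774×10^-9 s = 1.07 m

d ≈ 1.07 m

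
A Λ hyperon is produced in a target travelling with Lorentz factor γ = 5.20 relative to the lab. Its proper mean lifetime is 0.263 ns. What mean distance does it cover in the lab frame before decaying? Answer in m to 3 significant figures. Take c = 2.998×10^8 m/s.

d ≈ 0.402 m

β = √(1 − 1/γ²) = √(1 − 1/5.20²) = 0.98133
Dilated lifetime: Δt = γτ₀ = 5.20 × 0.263 ns = 1.3676 ns
d = vΔt = 0.98133c × 1.3676 ns = 2.9420×10^8 m/s × 1.3676×10^-9 s = 0.402 m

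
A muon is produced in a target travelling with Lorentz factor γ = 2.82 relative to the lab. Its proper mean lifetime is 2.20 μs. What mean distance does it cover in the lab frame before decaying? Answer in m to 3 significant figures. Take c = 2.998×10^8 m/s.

d ≈ 1740 m

β = √(1 − 1/γ²) = √(1 − 1/2.82²) = 0.93501
Dilated lifetime: Δt = γτ₀ = 2.82 × 2.20 μs = 6.2040 μs
d = vΔt = 0.93501c × 6.2040 μs = 2.8032×10^8 m/s × 6.2040×10^-6 s = 1740 m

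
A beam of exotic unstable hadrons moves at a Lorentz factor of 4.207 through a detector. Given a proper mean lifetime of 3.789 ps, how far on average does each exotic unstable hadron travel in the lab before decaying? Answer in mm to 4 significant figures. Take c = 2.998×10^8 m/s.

β = √(1 − 1/γ²) = √(1 − 1/4.207²) = 0.971339
Dilated lifetime: Δt = γτ₀ = 4.207 × 3.789 ps = 15.9403 ps
d = vΔt = 0.971339c × 15.9403 ps = 2.91207×10^8 m/s × 1.59403×10^-11 s = 4.642 mm

d ≈ 4.642 mm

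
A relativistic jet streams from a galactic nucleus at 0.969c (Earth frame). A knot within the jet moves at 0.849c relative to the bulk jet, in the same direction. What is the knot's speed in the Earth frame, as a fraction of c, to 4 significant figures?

u ≈ 0.9974c

Relativistic velocity addition: u = (u' + v)/(1 + u'v/c²)
= (0.849 + 0.969)/(1 + 0.849×0.969) = 1.818/1.82268 = 0.9974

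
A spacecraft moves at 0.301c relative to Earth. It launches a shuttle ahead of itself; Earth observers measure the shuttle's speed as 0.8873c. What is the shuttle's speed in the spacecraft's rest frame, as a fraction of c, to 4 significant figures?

u' ≈ 0.7999c

Inverse velocity addition: u' = (u − v)/(1 − uv/c²)
= (0.8873 − 0.301)/(1 − 0.8873×0.301) = 0.5863/0.732923 = 0.7999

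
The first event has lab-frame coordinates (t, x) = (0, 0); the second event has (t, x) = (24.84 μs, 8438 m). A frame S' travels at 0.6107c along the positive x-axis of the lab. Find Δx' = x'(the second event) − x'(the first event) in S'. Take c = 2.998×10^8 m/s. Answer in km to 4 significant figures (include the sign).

γ = 1/√(1 − 0.6107²) = 1.26285
Δx' = γ(Δx − vΔt) = 1.26285 × (8438 m − 0.6107×(2.998×10^8 m/s)×24.84×10^-6 s)
= 1.26285 × (3890.10 m) = 4.913 km

Δx' ≈ 4.913 km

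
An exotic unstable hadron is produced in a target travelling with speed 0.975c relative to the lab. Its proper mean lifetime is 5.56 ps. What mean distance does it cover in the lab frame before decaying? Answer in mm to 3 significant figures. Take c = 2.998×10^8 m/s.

γ = 1/√(1 − 0.975²) = 4.5004
Dilated lifetime: Δt = γτ₀ = 4.5004 × 5.56 ps = 25.022 ps
d = vΔt = 0.975c × 25.022 ps = 2.9230×10^8 m/s × 2.5022×10^-11 s = 7.31 mm

d ≈ 7.31 mm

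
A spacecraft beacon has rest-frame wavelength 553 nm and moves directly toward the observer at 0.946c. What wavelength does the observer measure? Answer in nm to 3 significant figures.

Relativistic Doppler: λ_obs = λ_src √((1−β)/(1+β))
= 553 × √(0.054000/1.9460) = 553 × 0.16658 = 92.1 nm

λ_obs ≈ 92.1 nm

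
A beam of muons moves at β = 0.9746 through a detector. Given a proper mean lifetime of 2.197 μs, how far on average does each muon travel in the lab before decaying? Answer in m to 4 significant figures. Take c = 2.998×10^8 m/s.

γ = 1/√(1 − 0.9746²) = 4.46523
Dilated lifetime: Δt = γτ₀ = 4.46523 × 2.197 μs = 9.81010 μs
d = vΔt = 0.9746c × 9.81010 μs = 2.92185×10^8 m/s × 9.81010×10^-6 s = 2866 m

d ≈ 2866 m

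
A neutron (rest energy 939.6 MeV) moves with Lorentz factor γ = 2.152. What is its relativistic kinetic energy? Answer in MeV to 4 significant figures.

γ = 2.152 (given)
K = (γ − 1)m₀c² = (2.152 − 1) × 939.6 MeV = 1.15200 × 939.6 MeV = 1082 MeV

K ≈ 1082 MeV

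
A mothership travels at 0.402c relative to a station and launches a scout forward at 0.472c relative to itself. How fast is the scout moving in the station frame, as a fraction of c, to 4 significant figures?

Compose boost 2: (0.472 + 0.402)/(1 + 0.472×0.402) = 0.8740/1.18974 = 0.7346

u ≈ 0.7346c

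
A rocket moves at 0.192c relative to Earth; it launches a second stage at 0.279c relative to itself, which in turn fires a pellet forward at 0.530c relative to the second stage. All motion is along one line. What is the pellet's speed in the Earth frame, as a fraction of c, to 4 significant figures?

Compose boost 2: (0.279 + 0.192)/(1 + 0.279×0.192) = 0.4710/1.05357 = 0.447052
Compose boost 3: (0.530 + 0.447052)/(1 + 0.530×0.447052) = 0.977052/1.23694 = 0.7899

u ≈ 0.7899c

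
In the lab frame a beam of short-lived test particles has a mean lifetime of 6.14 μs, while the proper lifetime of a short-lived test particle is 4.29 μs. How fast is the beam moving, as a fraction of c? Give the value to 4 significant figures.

γ = Δt/τ₀ = 6.14/4.29 = 1.43124
β = √(1 − 1/γ²) = √(1 − 1/1.43124²) = 0.7154

β ≈ 0.7154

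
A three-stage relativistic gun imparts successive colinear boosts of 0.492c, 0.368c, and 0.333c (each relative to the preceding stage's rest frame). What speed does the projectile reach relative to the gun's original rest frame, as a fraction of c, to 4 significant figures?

u ≈ 0.8541c

Compose boost 2: (0.368 + 0.492)/(1 + 0.368×0.492) = 0.8600/1.18106 = 0.728162
Compose boost 3: (0.333 + 0.728162)/(1 + 0.333×0.728162) = 1.06116/1.24248 = 0.8541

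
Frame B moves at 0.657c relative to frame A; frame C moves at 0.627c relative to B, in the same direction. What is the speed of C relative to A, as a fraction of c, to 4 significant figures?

Compose boost 2: (0.627 + 0.657)/(1 + 0.627×0.657) = 1.284/1.41194 = 0.9094

u ≈ 0.9094c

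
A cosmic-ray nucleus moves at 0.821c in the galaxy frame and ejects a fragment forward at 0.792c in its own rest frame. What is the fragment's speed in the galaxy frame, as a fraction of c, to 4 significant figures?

u ≈ 0.9774c

Compose boost 2: (0.792 + 0.821)/(1 + 0.792×0.821) = 1.613/1.65023 = 0.9774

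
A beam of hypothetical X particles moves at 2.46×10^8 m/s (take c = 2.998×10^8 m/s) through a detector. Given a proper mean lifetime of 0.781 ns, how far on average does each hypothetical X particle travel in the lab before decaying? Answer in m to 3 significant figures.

d ≈ 0.336 m

β = v/c = 2.46×10^8 / 2.998×10^8 = 0.82055
γ = 1/√(1 − 0.82055²) = 1.7495
Dilated lifetime: Δt = γτ₀ = 1.7495 × 0.781 ns = 1.3664 ns
d = vΔt = 0.82055c × 1.3664 ns = 2.4600×10^8 m/s × 1.3664×10^-9 s = 0.336 m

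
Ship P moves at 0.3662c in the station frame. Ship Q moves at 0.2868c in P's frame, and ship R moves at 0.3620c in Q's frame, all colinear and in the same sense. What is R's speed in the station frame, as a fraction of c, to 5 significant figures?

Compose boost 2: (0.2868 + 0.3662)/(1 + 0.2868×0.3662) = 0.65300/1.105026 = 0.5909362
Compose boost 3: (0.3620 + 0.5909362)/(1 + 0.3620×0.5909362) = 0.9529362/1.213919 = 0.78501

u ≈ 0.78501c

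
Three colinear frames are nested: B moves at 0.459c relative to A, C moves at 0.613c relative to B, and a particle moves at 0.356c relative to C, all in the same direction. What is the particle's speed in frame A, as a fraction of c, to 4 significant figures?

u ≈ 0.9189c

Compose boost 2: (0.613 + 0.459)/(1 + 0.613×0.459) = 1.072/1.28137 = 0.836607
Compose boost 3: (0.356 + 0.836607)/(1 + 0.356×0.836607) = 1.19261/1.29783 = 0.9189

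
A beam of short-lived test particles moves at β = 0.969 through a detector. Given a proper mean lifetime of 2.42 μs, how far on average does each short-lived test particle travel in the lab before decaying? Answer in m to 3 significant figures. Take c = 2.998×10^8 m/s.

γ = 1/√(1 − 0.969²) = 4.0476
Dilated lifetime: Δt = γτ₀ = 4.0476 × 2.42 μs = 9.7952 μs
d = vΔt = 0.969c × 9.7952 μs = 2.9051×10^8 m/s × 9.7952×10^-6 s = 2850 m

d ≈ 2850 m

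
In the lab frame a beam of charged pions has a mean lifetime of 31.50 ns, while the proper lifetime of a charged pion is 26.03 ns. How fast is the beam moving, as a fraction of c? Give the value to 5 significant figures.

γ = Δt/τ₀ = 31.50/26.03 = 1.210142
β = √(1 − 1/γ²) = √(1 − 1/1.210142²) = 0.56316

β ≈ 0.56316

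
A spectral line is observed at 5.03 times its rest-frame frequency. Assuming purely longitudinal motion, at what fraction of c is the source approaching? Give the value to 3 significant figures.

f_obs/f_src = √((1+β)/(1−β)) = 5.03  ⇒  (1+β)/(1−β) = 25.301
β = |1 − D²|/(1 + D²) = |1 − 25.301|/(1 + 25.301) = 0.924

β ≈ 0.924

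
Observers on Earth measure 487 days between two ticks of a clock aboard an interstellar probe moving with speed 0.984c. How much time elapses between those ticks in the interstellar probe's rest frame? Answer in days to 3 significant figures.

τ₀ ≈ 86.8 days

γ = 1/√(1 − 0.984²) = 5.6127
Proper time: τ₀ = Δt/γ = 487/5.6127 = 86.8 days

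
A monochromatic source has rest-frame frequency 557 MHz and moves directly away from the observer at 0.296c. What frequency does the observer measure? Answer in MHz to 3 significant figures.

Relativistic Doppler: f_obs = f_src √((1−β)/(1+β))
= 557 × √(0.70400/1.2960) = 557 × 0.73703 = 411 MHz

f_obs ≈ 411 MHz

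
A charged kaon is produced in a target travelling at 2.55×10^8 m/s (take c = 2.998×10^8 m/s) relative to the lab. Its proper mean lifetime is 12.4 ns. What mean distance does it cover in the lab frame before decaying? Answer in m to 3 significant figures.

d ≈ 6.01 m

β = v/c = 2.55×10^8 / 2.998×10^8 = 0.85057
γ = 1/√(1 − 0.85057²) = 1.9016
Dilated lifetime: Δt = γτ₀ = 1.9016 × 12.4 ns = 23.580 ns
d = vΔt = 0.85057c × 23.580 ns = 2.5500×10^8 m/s × 2.3580×10^-8 s = 6.01 m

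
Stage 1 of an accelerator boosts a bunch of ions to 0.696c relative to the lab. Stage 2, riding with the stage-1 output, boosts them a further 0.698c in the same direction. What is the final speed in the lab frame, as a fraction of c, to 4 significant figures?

Compose boost 2: (0.698 + 0.696)/(1 + 0.698×0.696) = 1.394/1.48581 = 0.9382

u ≈ 0.9382c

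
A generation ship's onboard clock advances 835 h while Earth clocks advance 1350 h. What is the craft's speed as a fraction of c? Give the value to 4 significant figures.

β ≈ 0.7858

γ = Δt/τ₀ = 1350/835 = 1.61677
β = √(1 − 1/γ²) = √(1 − 1/1.61677²) = 0.7858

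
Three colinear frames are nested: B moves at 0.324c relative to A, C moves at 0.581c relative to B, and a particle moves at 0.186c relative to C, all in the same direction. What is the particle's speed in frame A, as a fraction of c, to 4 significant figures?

Compose boost 2: (0.581 + 0.324)/(1 + 0.581×0.324) = 0.9050/1.18824 = 0.761628
Compose boost 3: (0.186 + 0.761628)/(1 + 0.186×0.761628) = 0.947628/1.14166 = 0.8300

u ≈ 0.8300c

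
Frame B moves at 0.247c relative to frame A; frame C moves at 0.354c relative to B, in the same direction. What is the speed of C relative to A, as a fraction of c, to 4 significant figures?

Compose boost 2: (0.354 + 0.247)/(1 + 0.354×0.247) = 0.6010/1.08744 = 0.5527

u ≈ 0.5527c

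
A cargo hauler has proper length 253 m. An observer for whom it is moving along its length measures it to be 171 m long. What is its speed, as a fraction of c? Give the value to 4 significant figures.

β ≈ 0.7370

γ = L₀/L = 253/171 = 1.47953
β = √(1 − 1/γ²) = 0.7370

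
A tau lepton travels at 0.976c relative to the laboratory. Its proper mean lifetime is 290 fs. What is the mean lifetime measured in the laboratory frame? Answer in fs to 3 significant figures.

γ = 1/√(1 − 0.976²) = 4.5920
Time dilation: Δt = γτ₀ = 4.5920 × 290 fs = 1330 fs

Δt ≈ 1330 fs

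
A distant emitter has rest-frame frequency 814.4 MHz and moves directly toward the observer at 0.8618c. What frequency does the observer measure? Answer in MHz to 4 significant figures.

f_obs ≈ 2989 MHz

Relativistic Doppler: f_obs = f_src √((1+β)/(1−β))
= 814.4 × √(1.86180/0.138200) = 814.4 × 3.67039 = 2989 MHz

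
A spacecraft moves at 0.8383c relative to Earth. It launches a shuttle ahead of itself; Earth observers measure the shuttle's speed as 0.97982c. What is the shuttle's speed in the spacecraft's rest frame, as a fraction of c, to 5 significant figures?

u' ≈ 0.79231c

Inverse velocity addition: u' = (u − v)/(1 − uv/c²)
= (0.97982 − 0.8383)/(1 − 0.97982×0.8383) = 0.14152/0.1786169 = 0.79231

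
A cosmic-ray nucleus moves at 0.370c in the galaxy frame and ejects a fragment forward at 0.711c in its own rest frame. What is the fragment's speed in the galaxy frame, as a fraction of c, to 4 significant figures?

u ≈ 0.8559c

Compose boost 2: (0.711 + 0.370)/(1 + 0.711×0.370) = 1.081/1.26307 = 0.8559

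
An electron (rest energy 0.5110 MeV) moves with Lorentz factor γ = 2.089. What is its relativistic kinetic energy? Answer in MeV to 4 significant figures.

γ = 2.089 (given)
K = (γ − 1)m₀c² = (2.089 − 1) × 0.5110 MeV = 1.08900 × 0.5110 MeV = 0.5565 MeV

K ≈ 0.5565 MeV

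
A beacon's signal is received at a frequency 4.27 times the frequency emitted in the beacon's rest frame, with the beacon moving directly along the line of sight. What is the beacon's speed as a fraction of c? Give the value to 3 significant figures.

f_obs/f_src = √((1+β)/(1−β)) = 4.27  ⇒  (1+β)/(1−β) = 18.233
β = |1 − D²|/(1 + D²) = |1 − 18.233|/(1 + 18.233) = 0.896

β ≈ 0.896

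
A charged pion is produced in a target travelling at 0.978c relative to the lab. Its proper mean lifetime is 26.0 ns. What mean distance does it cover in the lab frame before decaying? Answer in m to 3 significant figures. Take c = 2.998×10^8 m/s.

d ≈ 36.5 m

γ = 1/√(1 − 0.978²) = 4.7938
Dilated lifetime: Δt = γτ₀ = 4.7938 × 26.0 ns = 124.64 ns
d = vΔt = 0.978c × 124.64 ns = 2.9320×10^8 m/s × 1.2464×10^-7 s = 36.5 m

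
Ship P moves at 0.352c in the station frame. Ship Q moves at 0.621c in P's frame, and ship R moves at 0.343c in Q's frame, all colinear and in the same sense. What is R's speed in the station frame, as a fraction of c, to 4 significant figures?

u ≈ 0.8961c

Compose boost 2: (0.621 + 0.352)/(1 + 0.621×0.352) = 0.9730/1.21859 = 0.798462
Compose boost 3: (0.343 + 0.798462)/(1 + 0.343×0.798462) = 1.14146/1.27387 = 0.8961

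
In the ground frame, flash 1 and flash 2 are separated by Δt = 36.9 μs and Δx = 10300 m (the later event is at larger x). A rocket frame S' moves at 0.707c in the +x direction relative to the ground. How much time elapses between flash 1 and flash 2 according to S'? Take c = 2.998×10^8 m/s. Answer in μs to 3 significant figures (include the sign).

γ = 1/√(1 − 0.707²) = 1.4140
Δt' = γ(Δt − vΔx/c²) = 1.4140 × (36.9 μs − 0.707×10300 m / (2.998×10^8 m/s))
= 1.4140 × (12.610 μs) = 17.8 μs

Δt' ≈ 17.8 μs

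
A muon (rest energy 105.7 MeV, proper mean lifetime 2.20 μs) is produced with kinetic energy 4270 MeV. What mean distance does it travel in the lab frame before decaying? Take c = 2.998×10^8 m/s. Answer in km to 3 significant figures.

γ = 1 + K/(m₀c²) = 1 + 4270/105.7 = 41.397
β = √(1 − 1/γ²) = 0.99971
Dilated lifetime: γτ₀ = 41.397 × 2.20 μs = 91.074 μs
d = βc·γτ₀ = 0.99971 × (2.998×10^8 m/s) × 9.1074×10^-5 s = 27.3 km

d ≈ 27.3 km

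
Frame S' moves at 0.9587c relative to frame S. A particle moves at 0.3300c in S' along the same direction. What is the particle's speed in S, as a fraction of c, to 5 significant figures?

Relativistic velocity addition: u = (u' + v)/(1 + u'v/c²)
= (0.3300 + 0.9587)/(1 + 0.3300×0.9587) = 1.2887/1.316371 = 0.97898

u ≈ 0.97898c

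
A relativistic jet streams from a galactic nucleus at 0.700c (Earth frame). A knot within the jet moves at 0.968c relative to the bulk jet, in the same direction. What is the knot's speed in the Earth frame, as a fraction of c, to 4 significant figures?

u ≈ 0.9943c

Relativistic velocity addition: u = (u' + v)/(1 + u'v/c²)
= (0.968 + 0.700)/(1 + 0.968×0.700) = 1.668/1.67760 = 0.9943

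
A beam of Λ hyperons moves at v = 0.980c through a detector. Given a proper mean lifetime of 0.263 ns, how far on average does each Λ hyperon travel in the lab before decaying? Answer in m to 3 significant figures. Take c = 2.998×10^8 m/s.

d ≈ 0.388 m

γ = 1/√(1 − 0.980²) = 5.0252
Dilated lifetime: Δt = γτ₀ = 5.0252 × 0.263 ns = 1.3216 ns
d = vΔt = 0.980c × 1.3216 ns = 2.9380×10^8 m/s × 1.3216×10^-9 s = 0.388 m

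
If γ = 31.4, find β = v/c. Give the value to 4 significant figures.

β = √(1 − 1/γ²) = √(1 − 1/31.4²) = √(0.998986) = 0.9995

β ≈ 0.9995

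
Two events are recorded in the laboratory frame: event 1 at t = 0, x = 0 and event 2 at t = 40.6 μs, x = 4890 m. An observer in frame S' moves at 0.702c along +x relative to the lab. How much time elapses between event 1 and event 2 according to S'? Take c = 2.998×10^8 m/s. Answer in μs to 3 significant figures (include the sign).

γ = 1/√(1 − 0.702²) = 1.4041
Δt' = γ(Δt − vΔx/c²) = 1.4041 × (40.6 μs − 0.702×4890 m / (2.998×10^8 m/s))
= 1.4041 × (29.150 μs) = 40.9 μs

Δt' ≈ 40.9 μs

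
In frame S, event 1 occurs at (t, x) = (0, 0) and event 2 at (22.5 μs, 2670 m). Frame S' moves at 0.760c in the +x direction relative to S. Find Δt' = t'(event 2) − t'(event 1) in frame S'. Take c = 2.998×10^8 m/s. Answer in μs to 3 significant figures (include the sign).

Δt' ≈ 24.2 μs

γ = 1/√(1 − 0.760²) = 1.5386
Δt' = γ(Δt − vΔx/c²) = 1.5386 × (22.5 μs − 0.760×2670 m / (2.998×10^8 m/s))
= 1.5386 × (15.731 μs) = 24.2 μs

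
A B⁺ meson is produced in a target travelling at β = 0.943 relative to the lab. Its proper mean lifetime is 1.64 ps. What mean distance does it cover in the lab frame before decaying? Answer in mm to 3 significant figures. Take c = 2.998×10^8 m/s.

γ = 1/√(1 − 0.943²) = 3.0049
Dilated lifetime: Δt = γτ₀ = 3.0049 × 1.64 ps = 4.9280 ps
d = vΔt = 0.943c × 4.9280 ps = 2.8271×10^8 m/s × 4.9280×10^-12 s = 1.39 mm

d ≈ 1.39 mm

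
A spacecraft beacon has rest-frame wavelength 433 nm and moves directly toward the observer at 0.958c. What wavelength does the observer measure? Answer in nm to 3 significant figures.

Relativistic Doppler: λ_obs = λ_src √((1−β)/(1+β))
= 433 × √(0.042000/1.9580) = 433 × 0.14646 = 63.4 nm

λ_obs ≈ 63.4 nm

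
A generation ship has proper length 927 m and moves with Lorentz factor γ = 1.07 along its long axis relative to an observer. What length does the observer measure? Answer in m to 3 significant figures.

γ = 1.07 (given)
Length contraction: L = L₀/γ = 927/1.07 = 866 m

L ≈ 866 m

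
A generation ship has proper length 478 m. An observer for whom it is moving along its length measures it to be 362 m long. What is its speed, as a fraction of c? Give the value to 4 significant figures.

γ = L₀/L = 478/362 = 1.32044
β = √(1 − 1/γ²) = 0.6530

β ≈ 0.6530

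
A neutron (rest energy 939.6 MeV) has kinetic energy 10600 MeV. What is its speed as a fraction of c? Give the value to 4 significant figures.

β ≈ 0.9967

γ = 1 + K/(m₀c²) = 1 + 10600/939.6 = 12.2814
β = √(1 − 1/γ²) = 0.9967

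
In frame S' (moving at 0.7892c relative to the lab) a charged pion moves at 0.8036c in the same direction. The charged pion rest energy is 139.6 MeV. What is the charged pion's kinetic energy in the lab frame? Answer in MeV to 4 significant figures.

K ≈ 484.5 MeV

u_lab = (0.8036 + 0.7892)/(1 + 0.8036×0.7892) = 0.9746658
γ = 1/√(1 − 0.9746658²) = 4.47095
K = (γ − 1)m₀c² = (4.47095 − 1) × 139.6 = 3.47095 × 139.6 = 484.5 MeV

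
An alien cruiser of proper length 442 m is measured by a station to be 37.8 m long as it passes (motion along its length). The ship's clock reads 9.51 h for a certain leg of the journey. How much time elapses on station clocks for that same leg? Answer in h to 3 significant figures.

Δt ≈ 111 h

Length contraction ⇒ γ = L₀/L = 442/37.8 = 11.693
Time dilation: Δt = γτ₀ = 11.693 × 9.51 h = 111 h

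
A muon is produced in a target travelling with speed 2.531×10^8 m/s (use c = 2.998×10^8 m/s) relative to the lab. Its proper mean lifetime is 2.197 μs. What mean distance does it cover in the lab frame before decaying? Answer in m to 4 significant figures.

d ≈ 1037 m

β = v/c = 2.531×10^8 / 2.998×10^8 = 0.844229
γ = 1/√(1 − 0.844229²) = 1.86573
Dilated lifetime: Δt = γτ₀ = 1.86573 × 2.197 μs = 4.09902 μs
d = vΔt = 0.844229c × 4.09902 μs = 2.53100×10^8 m/s × 4.09902×10^-6 s = 1037 m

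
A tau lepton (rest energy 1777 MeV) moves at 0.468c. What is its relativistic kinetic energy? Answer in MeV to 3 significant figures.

γ = 1/√(1 − 0.468²) = 1.1316
K = (γ − 1)m₀c² = (1.1316 − 1) × 1777 MeV = 0.13157 × 1777 MeV = 234 MeV

K ≈ 234 MeV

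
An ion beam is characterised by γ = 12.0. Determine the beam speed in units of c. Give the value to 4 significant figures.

β = √(1 − 1/γ²) = √(1 − 1/12.0²) = √(0.993056) = 0.9965

β ≈ 0.9965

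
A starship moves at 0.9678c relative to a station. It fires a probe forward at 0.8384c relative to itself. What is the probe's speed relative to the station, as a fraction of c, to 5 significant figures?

u ≈ 0.99713c

Relativistic velocity addition: u = (u' + v)/(1 + u'v/c²)
= (0.8384 + 0.9678)/(1 + 0.8384×0.9678) = 1.8062/1.811404 = 0.99713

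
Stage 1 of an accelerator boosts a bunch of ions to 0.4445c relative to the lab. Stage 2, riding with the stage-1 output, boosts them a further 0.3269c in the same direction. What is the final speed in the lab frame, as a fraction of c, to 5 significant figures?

Compose boost 2: (0.3269 + 0.4445)/(1 + 0.3269×0.4445) = 0.77140/1.145307 = 0.67353

u ≈ 0.67353c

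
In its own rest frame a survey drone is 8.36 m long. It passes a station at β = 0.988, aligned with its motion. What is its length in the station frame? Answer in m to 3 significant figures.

L ≈ 1.29 m

γ = 1/√(1 − 0.988²) = 6.4744
Length contraction: L = L₀/γ = 8.36/6.4744 = 1.29 m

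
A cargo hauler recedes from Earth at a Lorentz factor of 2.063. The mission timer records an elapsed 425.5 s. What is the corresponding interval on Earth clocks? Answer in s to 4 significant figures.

Δt ≈ 877.8 s

γ = 2.063 (given)
Time dilation: Δt = γτ₀ = 2.063 × 425.5 s = 877.8 s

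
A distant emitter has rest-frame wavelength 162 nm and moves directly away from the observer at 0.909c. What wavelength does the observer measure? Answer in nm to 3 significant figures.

λ_obs ≈ 742 nm

Relativistic Doppler: λ_obs = λ_src √((1+β)/(1−β))
= 162 × √(1.9090/0.091000) = 162 × 4.5802 = 742 nm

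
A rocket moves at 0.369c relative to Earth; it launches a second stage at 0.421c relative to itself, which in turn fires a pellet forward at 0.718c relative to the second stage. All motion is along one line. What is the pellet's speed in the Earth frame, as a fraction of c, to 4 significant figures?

u ≈ 0.9402c

Compose boost 2: (0.421 + 0.369)/(1 + 0.421×0.369) = 0.7900/1.15535 = 0.683776
Compose boost 3: (0.718 + 0.683776)/(1 + 0.718×0.683776) = 1.40178/1.49095 = 0.9402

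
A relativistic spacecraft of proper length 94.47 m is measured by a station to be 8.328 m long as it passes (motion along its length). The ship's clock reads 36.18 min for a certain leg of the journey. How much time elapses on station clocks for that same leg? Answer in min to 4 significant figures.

Length contraction ⇒ γ = L₀/L = 94.47/8.328 = 11.3437
Time dilation: Δt = γτ₀ = 11.3437 × 36.18 min = 410.4 min

Δt ≈ 410.4 min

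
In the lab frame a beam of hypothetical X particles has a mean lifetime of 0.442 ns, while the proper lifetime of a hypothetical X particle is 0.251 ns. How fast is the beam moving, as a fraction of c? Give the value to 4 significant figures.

γ = Δt/τ₀ = 0.442/0.251 = 1.76096
β = √(1 − 1/γ²) = √(1 − 1/1.76096²) = 0.8231

β ≈ 0.8231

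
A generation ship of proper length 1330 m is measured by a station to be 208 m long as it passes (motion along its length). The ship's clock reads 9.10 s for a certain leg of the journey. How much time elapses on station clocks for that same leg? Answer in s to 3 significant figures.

Length contraction ⇒ γ = L₀/L = 1330/208 = 6.3942
Time dilation: Δt = γτ₀ = 6.3942 × 9.10 s = 58.2 s

Δt ≈ 58.2 s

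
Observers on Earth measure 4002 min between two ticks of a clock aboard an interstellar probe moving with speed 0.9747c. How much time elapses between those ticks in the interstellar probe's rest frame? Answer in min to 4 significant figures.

τ₀ ≈ 894.5 min

γ = 1/√(1 − 0.9747²) = 4.47393
Proper time: τ₀ = Δt/γ = 4002/4.47393 = 894.5 min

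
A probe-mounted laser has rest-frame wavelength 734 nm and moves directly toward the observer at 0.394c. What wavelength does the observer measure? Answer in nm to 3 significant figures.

λ_obs ≈ 484 nm

Relativistic Doppler: λ_obs = λ_src √((1−β)/(1+β))
= 734 × √(0.60600/1.3940) = 734 × 0.65933 = 484 nm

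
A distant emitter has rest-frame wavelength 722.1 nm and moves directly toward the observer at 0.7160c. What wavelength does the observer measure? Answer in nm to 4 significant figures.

Relativistic Doppler: λ_obs = λ_src √((1−β)/(1+β))
= 722.1 × √(0.284000/1.71600) = 722.1 × 0.406818 = 293.8 nm

λ_obs ≈ 293.8 nm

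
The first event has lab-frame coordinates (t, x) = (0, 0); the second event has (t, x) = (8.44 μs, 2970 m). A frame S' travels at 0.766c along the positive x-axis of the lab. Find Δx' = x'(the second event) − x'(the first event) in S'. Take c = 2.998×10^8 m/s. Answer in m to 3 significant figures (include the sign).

Δx' ≈ 1610 m

γ = 1/√(1 − 0.766²) = 1.5556
Δx' = γ(Δx − vΔt) = 1.5556 × (2970 m − 0.766×(2.998×10^8 m/s)×8.44×10^-6 s)
= 1.5556 × (1031.8 m) = 1610 m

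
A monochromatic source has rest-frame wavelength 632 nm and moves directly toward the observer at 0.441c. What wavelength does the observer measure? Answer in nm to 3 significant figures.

λ_obs ≈ 394 nm

Relativistic Doppler: λ_obs = λ_src √((1−β)/(1+β))
= 632 × √(0.55900/1.4410) = 632 × 0.62284 = 394 nm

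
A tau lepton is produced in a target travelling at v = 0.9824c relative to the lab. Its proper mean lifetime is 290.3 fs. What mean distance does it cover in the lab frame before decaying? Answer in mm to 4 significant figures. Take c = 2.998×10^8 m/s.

d ≈ 0.4577 mm

γ = 1/√(1 − 0.9824²) = 5.35363
Dilated lifetime: Δt = γτ₀ = 5.35363 × 290.3 fs = 1554.16 fs
d = vΔt = 0.9824c × 1554.16 fs = 2.94524×10^8 m/s × 1.55416×10^-12 s = 0.4577 mm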